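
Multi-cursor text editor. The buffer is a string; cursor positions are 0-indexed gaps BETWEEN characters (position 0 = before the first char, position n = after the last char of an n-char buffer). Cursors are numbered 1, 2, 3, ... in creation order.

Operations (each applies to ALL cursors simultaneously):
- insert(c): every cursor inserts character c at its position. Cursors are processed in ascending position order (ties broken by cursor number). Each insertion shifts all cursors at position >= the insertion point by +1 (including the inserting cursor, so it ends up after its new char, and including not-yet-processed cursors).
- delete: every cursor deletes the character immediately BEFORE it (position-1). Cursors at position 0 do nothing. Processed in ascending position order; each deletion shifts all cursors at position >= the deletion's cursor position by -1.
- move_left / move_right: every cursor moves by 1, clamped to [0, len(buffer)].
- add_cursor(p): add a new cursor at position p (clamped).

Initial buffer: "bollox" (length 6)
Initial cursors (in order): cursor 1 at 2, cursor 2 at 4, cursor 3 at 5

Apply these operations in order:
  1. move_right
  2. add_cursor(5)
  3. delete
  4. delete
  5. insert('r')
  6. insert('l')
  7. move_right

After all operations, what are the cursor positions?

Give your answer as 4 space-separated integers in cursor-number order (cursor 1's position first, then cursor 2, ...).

After op 1 (move_right): buffer="bollox" (len 6), cursors c1@3 c2@5 c3@6, authorship ......
After op 2 (add_cursor(5)): buffer="bollox" (len 6), cursors c1@3 c2@5 c4@5 c3@6, authorship ......
After op 3 (delete): buffer="bo" (len 2), cursors c1@2 c2@2 c3@2 c4@2, authorship ..
After op 4 (delete): buffer="" (len 0), cursors c1@0 c2@0 c3@0 c4@0, authorship 
After op 5 (insert('r')): buffer="rrrr" (len 4), cursors c1@4 c2@4 c3@4 c4@4, authorship 1234
After op 6 (insert('l')): buffer="rrrrllll" (len 8), cursors c1@8 c2@8 c3@8 c4@8, authorship 12341234
After op 7 (move_right): buffer="rrrrllll" (len 8), cursors c1@8 c2@8 c3@8 c4@8, authorship 12341234

Answer: 8 8 8 8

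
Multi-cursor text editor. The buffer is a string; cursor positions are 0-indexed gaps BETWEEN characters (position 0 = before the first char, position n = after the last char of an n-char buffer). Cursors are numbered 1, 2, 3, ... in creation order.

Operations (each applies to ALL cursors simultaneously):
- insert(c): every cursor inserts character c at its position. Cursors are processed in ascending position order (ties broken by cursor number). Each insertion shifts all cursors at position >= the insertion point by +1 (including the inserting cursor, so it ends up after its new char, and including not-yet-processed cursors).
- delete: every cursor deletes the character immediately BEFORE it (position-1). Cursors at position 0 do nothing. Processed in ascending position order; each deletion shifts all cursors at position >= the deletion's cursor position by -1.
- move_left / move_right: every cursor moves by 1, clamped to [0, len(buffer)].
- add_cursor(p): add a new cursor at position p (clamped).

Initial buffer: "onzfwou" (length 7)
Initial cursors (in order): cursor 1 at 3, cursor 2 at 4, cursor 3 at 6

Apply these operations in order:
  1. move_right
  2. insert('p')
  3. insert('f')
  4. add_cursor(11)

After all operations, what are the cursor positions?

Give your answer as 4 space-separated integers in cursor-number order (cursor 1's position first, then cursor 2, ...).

Answer: 6 9 13 11

Derivation:
After op 1 (move_right): buffer="onzfwou" (len 7), cursors c1@4 c2@5 c3@7, authorship .......
After op 2 (insert('p')): buffer="onzfpwpoup" (len 10), cursors c1@5 c2@7 c3@10, authorship ....1.2..3
After op 3 (insert('f')): buffer="onzfpfwpfoupf" (len 13), cursors c1@6 c2@9 c3@13, authorship ....11.22..33
After op 4 (add_cursor(11)): buffer="onzfpfwpfoupf" (len 13), cursors c1@6 c2@9 c4@11 c3@13, authorship ....11.22..33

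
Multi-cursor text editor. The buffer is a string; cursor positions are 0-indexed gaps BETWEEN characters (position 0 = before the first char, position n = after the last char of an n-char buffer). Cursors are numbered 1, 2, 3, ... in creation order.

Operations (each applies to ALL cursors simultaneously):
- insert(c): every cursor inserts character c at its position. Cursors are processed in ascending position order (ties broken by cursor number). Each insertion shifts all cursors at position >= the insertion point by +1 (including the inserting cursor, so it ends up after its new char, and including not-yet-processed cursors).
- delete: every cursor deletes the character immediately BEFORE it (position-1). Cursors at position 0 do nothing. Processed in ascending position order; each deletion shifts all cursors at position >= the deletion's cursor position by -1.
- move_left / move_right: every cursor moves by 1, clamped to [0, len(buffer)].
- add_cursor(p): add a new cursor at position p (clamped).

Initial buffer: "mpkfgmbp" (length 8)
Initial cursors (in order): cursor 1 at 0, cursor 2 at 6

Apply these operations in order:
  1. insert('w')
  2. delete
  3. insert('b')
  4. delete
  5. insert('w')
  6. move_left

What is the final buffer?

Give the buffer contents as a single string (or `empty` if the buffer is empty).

Answer: wmpkfgmwbp

Derivation:
After op 1 (insert('w')): buffer="wmpkfgmwbp" (len 10), cursors c1@1 c2@8, authorship 1......2..
After op 2 (delete): buffer="mpkfgmbp" (len 8), cursors c1@0 c2@6, authorship ........
After op 3 (insert('b')): buffer="bmpkfgmbbp" (len 10), cursors c1@1 c2@8, authorship 1......2..
After op 4 (delete): buffer="mpkfgmbp" (len 8), cursors c1@0 c2@6, authorship ........
After op 5 (insert('w')): buffer="wmpkfgmwbp" (len 10), cursors c1@1 c2@8, authorship 1......2..
After op 6 (move_left): buffer="wmpkfgmwbp" (len 10), cursors c1@0 c2@7, authorship 1......2..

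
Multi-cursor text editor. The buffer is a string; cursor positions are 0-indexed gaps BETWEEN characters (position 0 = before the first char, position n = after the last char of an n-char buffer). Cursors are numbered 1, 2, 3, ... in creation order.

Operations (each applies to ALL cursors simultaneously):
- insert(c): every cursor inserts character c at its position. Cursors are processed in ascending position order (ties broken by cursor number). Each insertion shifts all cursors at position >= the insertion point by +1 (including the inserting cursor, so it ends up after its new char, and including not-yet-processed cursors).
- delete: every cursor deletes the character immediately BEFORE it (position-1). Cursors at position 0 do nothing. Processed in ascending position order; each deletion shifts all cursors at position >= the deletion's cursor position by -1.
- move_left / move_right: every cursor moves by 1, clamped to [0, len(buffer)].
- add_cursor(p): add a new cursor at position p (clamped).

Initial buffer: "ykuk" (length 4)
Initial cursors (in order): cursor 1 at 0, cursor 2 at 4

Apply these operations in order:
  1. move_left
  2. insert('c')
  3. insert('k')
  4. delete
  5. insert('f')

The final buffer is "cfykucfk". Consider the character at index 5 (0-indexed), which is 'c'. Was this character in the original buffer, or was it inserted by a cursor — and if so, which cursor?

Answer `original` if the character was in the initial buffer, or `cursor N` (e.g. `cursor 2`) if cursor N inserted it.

After op 1 (move_left): buffer="ykuk" (len 4), cursors c1@0 c2@3, authorship ....
After op 2 (insert('c')): buffer="cykuck" (len 6), cursors c1@1 c2@5, authorship 1...2.
After op 3 (insert('k')): buffer="ckykuckk" (len 8), cursors c1@2 c2@7, authorship 11...22.
After op 4 (delete): buffer="cykuck" (len 6), cursors c1@1 c2@5, authorship 1...2.
After op 5 (insert('f')): buffer="cfykucfk" (len 8), cursors c1@2 c2@7, authorship 11...22.
Authorship (.=original, N=cursor N): 1 1 . . . 2 2 .
Index 5: author = 2

Answer: cursor 2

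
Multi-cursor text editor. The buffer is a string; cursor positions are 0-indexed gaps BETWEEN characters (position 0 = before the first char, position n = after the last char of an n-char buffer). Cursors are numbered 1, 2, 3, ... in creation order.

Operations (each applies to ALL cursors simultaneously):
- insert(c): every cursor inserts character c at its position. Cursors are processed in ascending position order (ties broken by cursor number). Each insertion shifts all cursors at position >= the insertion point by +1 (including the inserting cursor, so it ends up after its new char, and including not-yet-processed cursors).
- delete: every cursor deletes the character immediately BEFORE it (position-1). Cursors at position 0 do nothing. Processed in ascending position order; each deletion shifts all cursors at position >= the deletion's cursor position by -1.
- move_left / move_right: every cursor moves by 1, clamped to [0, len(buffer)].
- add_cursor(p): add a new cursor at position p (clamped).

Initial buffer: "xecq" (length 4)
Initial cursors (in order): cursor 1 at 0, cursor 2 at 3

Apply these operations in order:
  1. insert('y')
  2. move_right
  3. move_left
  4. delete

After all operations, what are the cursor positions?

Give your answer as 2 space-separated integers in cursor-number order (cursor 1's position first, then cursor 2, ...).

Answer: 0 3

Derivation:
After op 1 (insert('y')): buffer="yxecyq" (len 6), cursors c1@1 c2@5, authorship 1...2.
After op 2 (move_right): buffer="yxecyq" (len 6), cursors c1@2 c2@6, authorship 1...2.
After op 3 (move_left): buffer="yxecyq" (len 6), cursors c1@1 c2@5, authorship 1...2.
After op 4 (delete): buffer="xecq" (len 4), cursors c1@0 c2@3, authorship ....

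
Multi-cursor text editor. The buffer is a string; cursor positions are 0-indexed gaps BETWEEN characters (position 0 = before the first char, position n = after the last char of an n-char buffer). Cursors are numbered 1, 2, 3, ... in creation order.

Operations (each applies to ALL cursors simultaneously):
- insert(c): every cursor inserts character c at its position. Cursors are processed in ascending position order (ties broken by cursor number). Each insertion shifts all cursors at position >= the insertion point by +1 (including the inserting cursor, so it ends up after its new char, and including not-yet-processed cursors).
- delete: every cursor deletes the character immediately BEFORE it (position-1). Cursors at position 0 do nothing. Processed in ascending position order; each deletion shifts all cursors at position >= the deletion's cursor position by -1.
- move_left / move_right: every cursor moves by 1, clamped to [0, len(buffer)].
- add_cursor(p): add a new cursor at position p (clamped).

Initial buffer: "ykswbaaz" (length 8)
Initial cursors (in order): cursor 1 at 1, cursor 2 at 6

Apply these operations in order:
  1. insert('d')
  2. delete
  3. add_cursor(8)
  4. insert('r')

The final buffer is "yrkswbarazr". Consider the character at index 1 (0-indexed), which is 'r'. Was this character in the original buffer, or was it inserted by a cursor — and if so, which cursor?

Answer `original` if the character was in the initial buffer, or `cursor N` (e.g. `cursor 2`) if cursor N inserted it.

After op 1 (insert('d')): buffer="ydkswbadaz" (len 10), cursors c1@2 c2@8, authorship .1.....2..
After op 2 (delete): buffer="ykswbaaz" (len 8), cursors c1@1 c2@6, authorship ........
After op 3 (add_cursor(8)): buffer="ykswbaaz" (len 8), cursors c1@1 c2@6 c3@8, authorship ........
After op 4 (insert('r')): buffer="yrkswbarazr" (len 11), cursors c1@2 c2@8 c3@11, authorship .1.....2..3
Authorship (.=original, N=cursor N): . 1 . . . . . 2 . . 3
Index 1: author = 1

Answer: cursor 1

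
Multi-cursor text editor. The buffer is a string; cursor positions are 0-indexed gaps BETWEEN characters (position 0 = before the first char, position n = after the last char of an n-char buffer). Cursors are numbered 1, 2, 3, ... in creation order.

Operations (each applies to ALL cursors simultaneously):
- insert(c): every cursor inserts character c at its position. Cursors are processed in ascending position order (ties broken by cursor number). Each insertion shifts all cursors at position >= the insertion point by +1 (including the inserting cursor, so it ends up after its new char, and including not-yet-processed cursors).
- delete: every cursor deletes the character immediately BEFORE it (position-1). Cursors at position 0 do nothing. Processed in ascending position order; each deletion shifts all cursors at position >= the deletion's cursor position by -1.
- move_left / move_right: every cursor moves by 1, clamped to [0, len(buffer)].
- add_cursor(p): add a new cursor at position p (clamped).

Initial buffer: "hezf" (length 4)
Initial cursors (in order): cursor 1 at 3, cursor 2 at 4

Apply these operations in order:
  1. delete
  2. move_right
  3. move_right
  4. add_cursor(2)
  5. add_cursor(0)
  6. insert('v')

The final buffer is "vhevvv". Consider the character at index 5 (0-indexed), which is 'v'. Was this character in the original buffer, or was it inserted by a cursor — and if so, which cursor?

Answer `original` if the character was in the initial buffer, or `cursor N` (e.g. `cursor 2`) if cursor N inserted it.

Answer: cursor 3

Derivation:
After op 1 (delete): buffer="he" (len 2), cursors c1@2 c2@2, authorship ..
After op 2 (move_right): buffer="he" (len 2), cursors c1@2 c2@2, authorship ..
After op 3 (move_right): buffer="he" (len 2), cursors c1@2 c2@2, authorship ..
After op 4 (add_cursor(2)): buffer="he" (len 2), cursors c1@2 c2@2 c3@2, authorship ..
After op 5 (add_cursor(0)): buffer="he" (len 2), cursors c4@0 c1@2 c2@2 c3@2, authorship ..
After op 6 (insert('v')): buffer="vhevvv" (len 6), cursors c4@1 c1@6 c2@6 c3@6, authorship 4..123
Authorship (.=original, N=cursor N): 4 . . 1 2 3
Index 5: author = 3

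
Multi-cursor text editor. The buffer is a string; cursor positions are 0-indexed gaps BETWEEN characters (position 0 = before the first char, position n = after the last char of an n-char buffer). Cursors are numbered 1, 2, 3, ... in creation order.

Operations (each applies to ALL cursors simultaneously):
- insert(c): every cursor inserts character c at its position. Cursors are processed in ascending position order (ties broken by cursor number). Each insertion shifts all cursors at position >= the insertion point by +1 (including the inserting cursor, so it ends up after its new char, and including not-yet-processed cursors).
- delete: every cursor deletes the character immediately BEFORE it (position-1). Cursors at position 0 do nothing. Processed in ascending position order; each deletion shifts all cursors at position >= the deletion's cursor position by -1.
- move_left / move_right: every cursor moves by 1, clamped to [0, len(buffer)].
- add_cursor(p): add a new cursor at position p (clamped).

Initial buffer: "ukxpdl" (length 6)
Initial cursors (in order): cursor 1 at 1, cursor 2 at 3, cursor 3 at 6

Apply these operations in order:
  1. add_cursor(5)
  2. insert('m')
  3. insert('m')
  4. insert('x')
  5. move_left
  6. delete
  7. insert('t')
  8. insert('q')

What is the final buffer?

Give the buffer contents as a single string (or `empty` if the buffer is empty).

After op 1 (add_cursor(5)): buffer="ukxpdl" (len 6), cursors c1@1 c2@3 c4@5 c3@6, authorship ......
After op 2 (insert('m')): buffer="umkxmpdmlm" (len 10), cursors c1@2 c2@5 c4@8 c3@10, authorship .1..2..4.3
After op 3 (insert('m')): buffer="ummkxmmpdmmlmm" (len 14), cursors c1@3 c2@7 c4@11 c3@14, authorship .11..22..44.33
After op 4 (insert('x')): buffer="ummxkxmmxpdmmxlmmx" (len 18), cursors c1@4 c2@9 c4@14 c3@18, authorship .111..222..444.333
After op 5 (move_left): buffer="ummxkxmmxpdmmxlmmx" (len 18), cursors c1@3 c2@8 c4@13 c3@17, authorship .111..222..444.333
After op 6 (delete): buffer="umxkxmxpdmxlmx" (len 14), cursors c1@2 c2@6 c4@10 c3@13, authorship .11..22..44.33
After op 7 (insert('t')): buffer="umtxkxmtxpdmtxlmtx" (len 18), cursors c1@3 c2@8 c4@13 c3@17, authorship .111..222..444.333
After op 8 (insert('q')): buffer="umtqxkxmtqxpdmtqxlmtqx" (len 22), cursors c1@4 c2@10 c4@16 c3@21, authorship .1111..2222..4444.3333

Answer: umtqxkxmtqxpdmtqxlmtqx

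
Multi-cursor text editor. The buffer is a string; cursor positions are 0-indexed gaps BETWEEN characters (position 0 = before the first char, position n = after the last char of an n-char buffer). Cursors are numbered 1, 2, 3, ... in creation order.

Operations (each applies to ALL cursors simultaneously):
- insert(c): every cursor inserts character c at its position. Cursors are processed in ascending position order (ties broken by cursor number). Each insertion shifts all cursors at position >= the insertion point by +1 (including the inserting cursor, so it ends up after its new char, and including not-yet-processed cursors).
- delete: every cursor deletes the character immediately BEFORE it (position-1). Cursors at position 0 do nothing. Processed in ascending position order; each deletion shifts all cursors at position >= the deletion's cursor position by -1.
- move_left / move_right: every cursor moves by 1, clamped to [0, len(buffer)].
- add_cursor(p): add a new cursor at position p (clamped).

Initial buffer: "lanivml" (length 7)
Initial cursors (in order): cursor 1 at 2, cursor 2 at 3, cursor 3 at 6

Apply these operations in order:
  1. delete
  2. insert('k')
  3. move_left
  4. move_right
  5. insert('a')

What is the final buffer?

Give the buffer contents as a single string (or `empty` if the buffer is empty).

Answer: lkkaaivkal

Derivation:
After op 1 (delete): buffer="livl" (len 4), cursors c1@1 c2@1 c3@3, authorship ....
After op 2 (insert('k')): buffer="lkkivkl" (len 7), cursors c1@3 c2@3 c3@6, authorship .12..3.
After op 3 (move_left): buffer="lkkivkl" (len 7), cursors c1@2 c2@2 c3@5, authorship .12..3.
After op 4 (move_right): buffer="lkkivkl" (len 7), cursors c1@3 c2@3 c3@6, authorship .12..3.
After op 5 (insert('a')): buffer="lkkaaivkal" (len 10), cursors c1@5 c2@5 c3@9, authorship .1212..33.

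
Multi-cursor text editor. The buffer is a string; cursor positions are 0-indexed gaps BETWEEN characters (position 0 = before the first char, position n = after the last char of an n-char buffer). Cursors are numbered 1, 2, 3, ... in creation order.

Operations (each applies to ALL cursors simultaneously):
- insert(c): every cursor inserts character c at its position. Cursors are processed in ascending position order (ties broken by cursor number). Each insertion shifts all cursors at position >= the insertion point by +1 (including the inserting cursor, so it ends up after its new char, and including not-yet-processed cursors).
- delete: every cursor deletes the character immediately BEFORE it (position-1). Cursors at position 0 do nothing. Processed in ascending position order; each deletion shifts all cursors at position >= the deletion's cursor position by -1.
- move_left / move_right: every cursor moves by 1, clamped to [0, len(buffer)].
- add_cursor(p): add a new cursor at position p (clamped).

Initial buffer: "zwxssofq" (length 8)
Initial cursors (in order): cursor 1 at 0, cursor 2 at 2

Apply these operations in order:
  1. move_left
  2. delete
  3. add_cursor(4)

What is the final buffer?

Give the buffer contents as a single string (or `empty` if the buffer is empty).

Answer: wxssofq

Derivation:
After op 1 (move_left): buffer="zwxssofq" (len 8), cursors c1@0 c2@1, authorship ........
After op 2 (delete): buffer="wxssofq" (len 7), cursors c1@0 c2@0, authorship .......
After op 3 (add_cursor(4)): buffer="wxssofq" (len 7), cursors c1@0 c2@0 c3@4, authorship .......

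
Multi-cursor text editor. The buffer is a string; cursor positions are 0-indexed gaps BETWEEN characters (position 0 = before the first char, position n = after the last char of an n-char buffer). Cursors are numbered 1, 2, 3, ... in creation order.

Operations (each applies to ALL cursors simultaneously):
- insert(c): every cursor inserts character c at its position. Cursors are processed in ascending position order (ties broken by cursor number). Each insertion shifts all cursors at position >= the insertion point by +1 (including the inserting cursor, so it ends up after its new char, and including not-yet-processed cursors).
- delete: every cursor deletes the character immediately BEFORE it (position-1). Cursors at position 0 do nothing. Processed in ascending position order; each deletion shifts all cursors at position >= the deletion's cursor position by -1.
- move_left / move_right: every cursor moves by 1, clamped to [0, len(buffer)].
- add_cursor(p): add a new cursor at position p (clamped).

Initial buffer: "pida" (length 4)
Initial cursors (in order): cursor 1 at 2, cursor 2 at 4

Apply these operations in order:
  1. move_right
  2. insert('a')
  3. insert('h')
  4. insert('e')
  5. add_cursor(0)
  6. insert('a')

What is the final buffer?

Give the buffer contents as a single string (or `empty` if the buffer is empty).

After op 1 (move_right): buffer="pida" (len 4), cursors c1@3 c2@4, authorship ....
After op 2 (insert('a')): buffer="pidaaa" (len 6), cursors c1@4 c2@6, authorship ...1.2
After op 3 (insert('h')): buffer="pidahaah" (len 8), cursors c1@5 c2@8, authorship ...11.22
After op 4 (insert('e')): buffer="pidaheaahe" (len 10), cursors c1@6 c2@10, authorship ...111.222
After op 5 (add_cursor(0)): buffer="pidaheaahe" (len 10), cursors c3@0 c1@6 c2@10, authorship ...111.222
After op 6 (insert('a')): buffer="apidaheaaahea" (len 13), cursors c3@1 c1@8 c2@13, authorship 3...1111.2222

Answer: apidaheaaahea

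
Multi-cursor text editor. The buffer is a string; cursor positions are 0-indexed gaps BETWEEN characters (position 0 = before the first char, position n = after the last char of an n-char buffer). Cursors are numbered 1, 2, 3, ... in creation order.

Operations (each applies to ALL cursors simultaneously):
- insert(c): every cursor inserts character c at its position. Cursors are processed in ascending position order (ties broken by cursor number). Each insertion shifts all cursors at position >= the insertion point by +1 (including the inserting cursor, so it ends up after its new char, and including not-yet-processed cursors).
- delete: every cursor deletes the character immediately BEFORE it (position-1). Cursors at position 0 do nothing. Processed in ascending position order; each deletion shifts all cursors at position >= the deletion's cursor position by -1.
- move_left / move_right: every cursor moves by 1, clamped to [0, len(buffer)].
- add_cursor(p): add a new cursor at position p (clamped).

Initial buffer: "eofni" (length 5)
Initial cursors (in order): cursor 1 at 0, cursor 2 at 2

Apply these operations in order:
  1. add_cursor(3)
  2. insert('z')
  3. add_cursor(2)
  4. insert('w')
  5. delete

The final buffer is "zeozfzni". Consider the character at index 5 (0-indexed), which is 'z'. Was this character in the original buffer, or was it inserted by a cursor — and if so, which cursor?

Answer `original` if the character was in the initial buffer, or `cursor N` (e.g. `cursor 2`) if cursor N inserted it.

After op 1 (add_cursor(3)): buffer="eofni" (len 5), cursors c1@0 c2@2 c3@3, authorship .....
After op 2 (insert('z')): buffer="zeozfzni" (len 8), cursors c1@1 c2@4 c3@6, authorship 1..2.3..
After op 3 (add_cursor(2)): buffer="zeozfzni" (len 8), cursors c1@1 c4@2 c2@4 c3@6, authorship 1..2.3..
After op 4 (insert('w')): buffer="zwewozwfzwni" (len 12), cursors c1@2 c4@4 c2@7 c3@10, authorship 11.4.22.33..
After op 5 (delete): buffer="zeozfzni" (len 8), cursors c1@1 c4@2 c2@4 c3@6, authorship 1..2.3..
Authorship (.=original, N=cursor N): 1 . . 2 . 3 . .
Index 5: author = 3

Answer: cursor 3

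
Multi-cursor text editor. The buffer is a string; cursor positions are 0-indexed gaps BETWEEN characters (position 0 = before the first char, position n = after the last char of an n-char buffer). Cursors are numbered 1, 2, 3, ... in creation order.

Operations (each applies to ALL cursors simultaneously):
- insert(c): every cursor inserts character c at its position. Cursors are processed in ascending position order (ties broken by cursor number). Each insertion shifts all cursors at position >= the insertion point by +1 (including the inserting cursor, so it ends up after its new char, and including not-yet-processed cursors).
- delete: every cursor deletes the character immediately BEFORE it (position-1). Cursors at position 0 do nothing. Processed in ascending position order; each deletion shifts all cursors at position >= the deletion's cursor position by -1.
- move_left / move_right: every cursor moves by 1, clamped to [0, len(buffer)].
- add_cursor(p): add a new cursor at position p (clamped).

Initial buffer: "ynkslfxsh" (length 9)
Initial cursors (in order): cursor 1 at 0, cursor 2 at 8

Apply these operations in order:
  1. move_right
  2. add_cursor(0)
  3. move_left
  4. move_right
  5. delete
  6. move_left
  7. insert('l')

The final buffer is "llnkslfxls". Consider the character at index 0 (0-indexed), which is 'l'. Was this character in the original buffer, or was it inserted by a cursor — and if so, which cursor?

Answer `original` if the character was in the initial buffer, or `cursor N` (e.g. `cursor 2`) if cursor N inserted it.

After op 1 (move_right): buffer="ynkslfxsh" (len 9), cursors c1@1 c2@9, authorship .........
After op 2 (add_cursor(0)): buffer="ynkslfxsh" (len 9), cursors c3@0 c1@1 c2@9, authorship .........
After op 3 (move_left): buffer="ynkslfxsh" (len 9), cursors c1@0 c3@0 c2@8, authorship .........
After op 4 (move_right): buffer="ynkslfxsh" (len 9), cursors c1@1 c3@1 c2@9, authorship .........
After op 5 (delete): buffer="nkslfxs" (len 7), cursors c1@0 c3@0 c2@7, authorship .......
After op 6 (move_left): buffer="nkslfxs" (len 7), cursors c1@0 c3@0 c2@6, authorship .......
After op 7 (insert('l')): buffer="llnkslfxls" (len 10), cursors c1@2 c3@2 c2@9, authorship 13......2.
Authorship (.=original, N=cursor N): 1 3 . . . . . . 2 .
Index 0: author = 1

Answer: cursor 1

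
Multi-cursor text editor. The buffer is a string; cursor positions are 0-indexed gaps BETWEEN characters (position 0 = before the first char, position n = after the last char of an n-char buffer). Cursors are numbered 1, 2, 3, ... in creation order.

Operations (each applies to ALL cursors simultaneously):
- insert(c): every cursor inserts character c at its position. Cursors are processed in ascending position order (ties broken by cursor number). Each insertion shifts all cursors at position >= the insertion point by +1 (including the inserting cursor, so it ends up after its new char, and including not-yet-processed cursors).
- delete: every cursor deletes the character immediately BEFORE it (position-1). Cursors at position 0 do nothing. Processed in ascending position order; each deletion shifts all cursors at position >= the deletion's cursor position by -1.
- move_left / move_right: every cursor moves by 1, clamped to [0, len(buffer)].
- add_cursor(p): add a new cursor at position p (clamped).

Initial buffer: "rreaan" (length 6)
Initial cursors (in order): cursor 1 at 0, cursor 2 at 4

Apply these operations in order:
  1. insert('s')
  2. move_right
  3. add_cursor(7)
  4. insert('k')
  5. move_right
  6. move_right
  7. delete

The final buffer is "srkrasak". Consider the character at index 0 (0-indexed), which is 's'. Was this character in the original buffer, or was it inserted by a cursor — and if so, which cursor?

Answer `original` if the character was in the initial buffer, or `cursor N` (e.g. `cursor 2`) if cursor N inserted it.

Answer: cursor 1

Derivation:
After op 1 (insert('s')): buffer="srreasan" (len 8), cursors c1@1 c2@6, authorship 1....2..
After op 2 (move_right): buffer="srreasan" (len 8), cursors c1@2 c2@7, authorship 1....2..
After op 3 (add_cursor(7)): buffer="srreasan" (len 8), cursors c1@2 c2@7 c3@7, authorship 1....2..
After op 4 (insert('k')): buffer="srkreasakkn" (len 11), cursors c1@3 c2@10 c3@10, authorship 1.1...2.23.
After op 5 (move_right): buffer="srkreasakkn" (len 11), cursors c1@4 c2@11 c3@11, authorship 1.1...2.23.
After op 6 (move_right): buffer="srkreasakkn" (len 11), cursors c1@5 c2@11 c3@11, authorship 1.1...2.23.
After op 7 (delete): buffer="srkrasak" (len 8), cursors c1@4 c2@8 c3@8, authorship 1.1..2.2
Authorship (.=original, N=cursor N): 1 . 1 . . 2 . 2
Index 0: author = 1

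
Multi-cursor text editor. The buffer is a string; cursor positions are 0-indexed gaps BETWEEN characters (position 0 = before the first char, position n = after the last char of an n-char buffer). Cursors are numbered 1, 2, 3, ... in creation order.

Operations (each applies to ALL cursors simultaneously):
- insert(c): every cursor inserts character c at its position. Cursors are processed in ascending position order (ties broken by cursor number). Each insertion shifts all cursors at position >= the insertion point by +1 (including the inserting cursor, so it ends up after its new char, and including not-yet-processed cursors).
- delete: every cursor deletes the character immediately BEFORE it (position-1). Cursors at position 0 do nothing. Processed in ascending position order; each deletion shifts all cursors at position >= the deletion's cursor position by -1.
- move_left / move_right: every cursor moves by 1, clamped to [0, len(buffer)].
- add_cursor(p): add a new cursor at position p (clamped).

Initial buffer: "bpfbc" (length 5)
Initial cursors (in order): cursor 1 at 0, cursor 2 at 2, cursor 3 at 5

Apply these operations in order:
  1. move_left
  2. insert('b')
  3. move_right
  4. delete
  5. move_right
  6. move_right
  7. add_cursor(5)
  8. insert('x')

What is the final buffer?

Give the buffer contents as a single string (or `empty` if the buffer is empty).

Answer: bbfxbxbxx

Derivation:
After op 1 (move_left): buffer="bpfbc" (len 5), cursors c1@0 c2@1 c3@4, authorship .....
After op 2 (insert('b')): buffer="bbbpfbbc" (len 8), cursors c1@1 c2@3 c3@7, authorship 1.2...3.
After op 3 (move_right): buffer="bbbpfbbc" (len 8), cursors c1@2 c2@4 c3@8, authorship 1.2...3.
After op 4 (delete): buffer="bbfbb" (len 5), cursors c1@1 c2@2 c3@5, authorship 12..3
After op 5 (move_right): buffer="bbfbb" (len 5), cursors c1@2 c2@3 c3@5, authorship 12..3
After op 6 (move_right): buffer="bbfbb" (len 5), cursors c1@3 c2@4 c3@5, authorship 12..3
After op 7 (add_cursor(5)): buffer="bbfbb" (len 5), cursors c1@3 c2@4 c3@5 c4@5, authorship 12..3
After op 8 (insert('x')): buffer="bbfxbxbxx" (len 9), cursors c1@4 c2@6 c3@9 c4@9, authorship 12.1.2334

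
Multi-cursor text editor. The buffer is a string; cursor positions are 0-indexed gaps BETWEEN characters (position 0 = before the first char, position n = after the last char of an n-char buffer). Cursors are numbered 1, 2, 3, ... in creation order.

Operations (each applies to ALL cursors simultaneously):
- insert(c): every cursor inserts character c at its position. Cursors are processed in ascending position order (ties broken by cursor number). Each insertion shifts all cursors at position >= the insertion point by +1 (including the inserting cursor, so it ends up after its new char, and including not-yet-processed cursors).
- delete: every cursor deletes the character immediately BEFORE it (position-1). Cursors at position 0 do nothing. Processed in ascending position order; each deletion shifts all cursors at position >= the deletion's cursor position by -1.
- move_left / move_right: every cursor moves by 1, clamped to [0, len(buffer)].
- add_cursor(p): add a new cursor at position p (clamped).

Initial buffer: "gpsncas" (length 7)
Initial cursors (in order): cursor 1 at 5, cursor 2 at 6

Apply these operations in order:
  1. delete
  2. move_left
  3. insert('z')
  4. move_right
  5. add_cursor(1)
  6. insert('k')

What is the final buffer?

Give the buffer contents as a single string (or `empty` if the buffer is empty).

After op 1 (delete): buffer="gpsns" (len 5), cursors c1@4 c2@4, authorship .....
After op 2 (move_left): buffer="gpsns" (len 5), cursors c1@3 c2@3, authorship .....
After op 3 (insert('z')): buffer="gpszzns" (len 7), cursors c1@5 c2@5, authorship ...12..
After op 4 (move_right): buffer="gpszzns" (len 7), cursors c1@6 c2@6, authorship ...12..
After op 5 (add_cursor(1)): buffer="gpszzns" (len 7), cursors c3@1 c1@6 c2@6, authorship ...12..
After op 6 (insert('k')): buffer="gkpszznkks" (len 10), cursors c3@2 c1@9 c2@9, authorship .3..12.12.

Answer: gkpszznkks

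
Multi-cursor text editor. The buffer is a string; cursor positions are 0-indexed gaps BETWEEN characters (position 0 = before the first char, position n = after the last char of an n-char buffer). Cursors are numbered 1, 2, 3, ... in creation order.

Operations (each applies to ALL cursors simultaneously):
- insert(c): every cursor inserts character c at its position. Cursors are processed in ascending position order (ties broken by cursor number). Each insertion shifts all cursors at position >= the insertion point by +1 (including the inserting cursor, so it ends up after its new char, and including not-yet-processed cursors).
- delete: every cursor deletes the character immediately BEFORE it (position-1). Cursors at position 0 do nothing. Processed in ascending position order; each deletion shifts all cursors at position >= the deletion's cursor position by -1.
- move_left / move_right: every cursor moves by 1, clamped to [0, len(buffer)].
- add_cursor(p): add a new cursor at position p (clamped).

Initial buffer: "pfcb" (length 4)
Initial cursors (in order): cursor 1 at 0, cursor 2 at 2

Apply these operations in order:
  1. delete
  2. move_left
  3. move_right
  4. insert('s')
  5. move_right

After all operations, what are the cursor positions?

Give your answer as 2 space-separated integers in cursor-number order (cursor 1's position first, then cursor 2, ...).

After op 1 (delete): buffer="pcb" (len 3), cursors c1@0 c2@1, authorship ...
After op 2 (move_left): buffer="pcb" (len 3), cursors c1@0 c2@0, authorship ...
After op 3 (move_right): buffer="pcb" (len 3), cursors c1@1 c2@1, authorship ...
After op 4 (insert('s')): buffer="psscb" (len 5), cursors c1@3 c2@3, authorship .12..
After op 5 (move_right): buffer="psscb" (len 5), cursors c1@4 c2@4, authorship .12..

Answer: 4 4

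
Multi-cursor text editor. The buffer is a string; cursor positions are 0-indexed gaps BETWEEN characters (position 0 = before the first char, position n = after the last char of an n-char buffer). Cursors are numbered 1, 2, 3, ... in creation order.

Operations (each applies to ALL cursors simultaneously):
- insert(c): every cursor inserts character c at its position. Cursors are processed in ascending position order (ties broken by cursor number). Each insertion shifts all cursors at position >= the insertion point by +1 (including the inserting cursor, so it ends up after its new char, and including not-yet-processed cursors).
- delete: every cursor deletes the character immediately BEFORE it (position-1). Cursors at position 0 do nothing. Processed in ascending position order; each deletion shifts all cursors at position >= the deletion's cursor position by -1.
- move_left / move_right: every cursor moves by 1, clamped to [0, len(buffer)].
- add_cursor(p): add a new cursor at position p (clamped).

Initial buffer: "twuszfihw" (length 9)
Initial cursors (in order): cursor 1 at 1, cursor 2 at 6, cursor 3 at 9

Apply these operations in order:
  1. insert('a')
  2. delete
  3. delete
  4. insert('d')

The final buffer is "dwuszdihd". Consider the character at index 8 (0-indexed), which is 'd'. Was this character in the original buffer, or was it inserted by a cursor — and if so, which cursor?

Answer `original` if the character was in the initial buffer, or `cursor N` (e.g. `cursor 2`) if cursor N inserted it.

Answer: cursor 3

Derivation:
After op 1 (insert('a')): buffer="tawuszfaihwa" (len 12), cursors c1@2 c2@8 c3@12, authorship .1.....2...3
After op 2 (delete): buffer="twuszfihw" (len 9), cursors c1@1 c2@6 c3@9, authorship .........
After op 3 (delete): buffer="wuszih" (len 6), cursors c1@0 c2@4 c3@6, authorship ......
After op 4 (insert('d')): buffer="dwuszdihd" (len 9), cursors c1@1 c2@6 c3@9, authorship 1....2..3
Authorship (.=original, N=cursor N): 1 . . . . 2 . . 3
Index 8: author = 3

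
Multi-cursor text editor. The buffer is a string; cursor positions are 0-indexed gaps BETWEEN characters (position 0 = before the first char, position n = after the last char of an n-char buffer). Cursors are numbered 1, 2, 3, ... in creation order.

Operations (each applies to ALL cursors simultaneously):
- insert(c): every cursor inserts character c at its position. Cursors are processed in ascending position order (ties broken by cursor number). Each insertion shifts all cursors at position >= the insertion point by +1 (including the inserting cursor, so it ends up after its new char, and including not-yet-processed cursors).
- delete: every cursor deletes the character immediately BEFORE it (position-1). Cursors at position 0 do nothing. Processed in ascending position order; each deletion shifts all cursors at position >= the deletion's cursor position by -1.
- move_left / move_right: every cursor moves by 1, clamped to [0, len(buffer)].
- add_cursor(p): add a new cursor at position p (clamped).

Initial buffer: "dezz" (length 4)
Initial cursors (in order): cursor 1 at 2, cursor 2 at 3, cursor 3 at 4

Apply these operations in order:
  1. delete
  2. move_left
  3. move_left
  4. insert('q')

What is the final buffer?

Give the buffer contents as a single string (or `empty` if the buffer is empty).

Answer: qqqd

Derivation:
After op 1 (delete): buffer="d" (len 1), cursors c1@1 c2@1 c3@1, authorship .
After op 2 (move_left): buffer="d" (len 1), cursors c1@0 c2@0 c3@0, authorship .
After op 3 (move_left): buffer="d" (len 1), cursors c1@0 c2@0 c3@0, authorship .
After op 4 (insert('q')): buffer="qqqd" (len 4), cursors c1@3 c2@3 c3@3, authorship 123.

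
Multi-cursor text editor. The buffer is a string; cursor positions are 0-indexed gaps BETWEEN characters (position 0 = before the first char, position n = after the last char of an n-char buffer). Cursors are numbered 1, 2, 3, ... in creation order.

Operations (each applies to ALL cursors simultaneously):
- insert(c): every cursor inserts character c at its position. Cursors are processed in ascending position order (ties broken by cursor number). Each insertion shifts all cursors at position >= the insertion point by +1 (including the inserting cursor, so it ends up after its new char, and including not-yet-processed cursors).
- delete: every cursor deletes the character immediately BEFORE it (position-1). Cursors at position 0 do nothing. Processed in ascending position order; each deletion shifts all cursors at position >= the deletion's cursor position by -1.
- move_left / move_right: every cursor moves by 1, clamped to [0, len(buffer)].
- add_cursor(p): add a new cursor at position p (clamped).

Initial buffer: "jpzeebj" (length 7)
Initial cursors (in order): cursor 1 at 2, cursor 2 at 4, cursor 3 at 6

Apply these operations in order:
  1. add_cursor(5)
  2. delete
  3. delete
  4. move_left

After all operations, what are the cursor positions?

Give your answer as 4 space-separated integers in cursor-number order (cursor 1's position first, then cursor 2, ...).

Answer: 0 0 0 0

Derivation:
After op 1 (add_cursor(5)): buffer="jpzeebj" (len 7), cursors c1@2 c2@4 c4@5 c3@6, authorship .......
After op 2 (delete): buffer="jzj" (len 3), cursors c1@1 c2@2 c3@2 c4@2, authorship ...
After op 3 (delete): buffer="j" (len 1), cursors c1@0 c2@0 c3@0 c4@0, authorship .
After op 4 (move_left): buffer="j" (len 1), cursors c1@0 c2@0 c3@0 c4@0, authorship .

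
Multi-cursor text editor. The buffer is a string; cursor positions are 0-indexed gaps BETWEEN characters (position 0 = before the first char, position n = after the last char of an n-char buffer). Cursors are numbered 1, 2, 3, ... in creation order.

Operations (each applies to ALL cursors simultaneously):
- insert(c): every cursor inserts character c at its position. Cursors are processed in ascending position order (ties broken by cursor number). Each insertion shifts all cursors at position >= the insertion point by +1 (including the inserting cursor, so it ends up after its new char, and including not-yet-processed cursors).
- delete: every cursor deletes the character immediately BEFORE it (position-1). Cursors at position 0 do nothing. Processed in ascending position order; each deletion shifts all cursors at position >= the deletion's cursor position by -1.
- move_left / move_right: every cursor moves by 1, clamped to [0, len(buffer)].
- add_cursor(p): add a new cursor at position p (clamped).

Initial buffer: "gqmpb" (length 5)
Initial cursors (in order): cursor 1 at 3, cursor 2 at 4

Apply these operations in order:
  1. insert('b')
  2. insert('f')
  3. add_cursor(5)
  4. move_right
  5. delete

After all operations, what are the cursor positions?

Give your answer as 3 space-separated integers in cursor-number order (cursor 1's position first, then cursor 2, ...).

Answer: 4 6 4

Derivation:
After op 1 (insert('b')): buffer="gqmbpbb" (len 7), cursors c1@4 c2@6, authorship ...1.2.
After op 2 (insert('f')): buffer="gqmbfpbfb" (len 9), cursors c1@5 c2@8, authorship ...11.22.
After op 3 (add_cursor(5)): buffer="gqmbfpbfb" (len 9), cursors c1@5 c3@5 c2@8, authorship ...11.22.
After op 4 (move_right): buffer="gqmbfpbfb" (len 9), cursors c1@6 c3@6 c2@9, authorship ...11.22.
After op 5 (delete): buffer="gqmbbf" (len 6), cursors c1@4 c3@4 c2@6, authorship ...122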